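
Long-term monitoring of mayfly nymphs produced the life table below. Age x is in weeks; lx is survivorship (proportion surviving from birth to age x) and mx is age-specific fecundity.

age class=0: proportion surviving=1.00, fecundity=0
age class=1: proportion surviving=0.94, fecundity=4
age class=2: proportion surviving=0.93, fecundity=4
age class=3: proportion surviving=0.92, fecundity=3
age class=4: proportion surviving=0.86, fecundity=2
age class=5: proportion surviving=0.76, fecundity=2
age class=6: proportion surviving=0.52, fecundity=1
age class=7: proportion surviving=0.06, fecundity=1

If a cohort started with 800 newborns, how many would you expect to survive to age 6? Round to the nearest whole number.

Expected survivors = N0 · l_6 = 800 × 0.52 = 416 → 416

416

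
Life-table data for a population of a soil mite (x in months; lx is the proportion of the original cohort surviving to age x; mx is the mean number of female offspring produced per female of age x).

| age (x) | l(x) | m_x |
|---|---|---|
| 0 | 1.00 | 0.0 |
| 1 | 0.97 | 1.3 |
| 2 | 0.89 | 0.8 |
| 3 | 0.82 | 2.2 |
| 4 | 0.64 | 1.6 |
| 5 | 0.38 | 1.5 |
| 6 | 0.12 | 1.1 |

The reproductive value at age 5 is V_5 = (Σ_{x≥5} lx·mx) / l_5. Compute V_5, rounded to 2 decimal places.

lx·mx for x ≥ 5: 0.57, 0.132 → sum = 0.702
V_5 = 0.702 / l_5 = 0.702 / 0.38 = 1.847368… → 1.85

1.85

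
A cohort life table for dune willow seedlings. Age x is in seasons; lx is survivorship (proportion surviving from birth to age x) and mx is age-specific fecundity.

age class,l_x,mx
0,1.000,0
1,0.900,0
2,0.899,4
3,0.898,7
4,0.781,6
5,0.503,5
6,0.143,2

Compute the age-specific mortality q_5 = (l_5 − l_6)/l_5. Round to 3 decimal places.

q_5 = (l_5 − l_6) / l_5 = (0.503 − 0.143) / 0.503
     = 0.36 / 0.503 = 0.715706… → 0.716

0.716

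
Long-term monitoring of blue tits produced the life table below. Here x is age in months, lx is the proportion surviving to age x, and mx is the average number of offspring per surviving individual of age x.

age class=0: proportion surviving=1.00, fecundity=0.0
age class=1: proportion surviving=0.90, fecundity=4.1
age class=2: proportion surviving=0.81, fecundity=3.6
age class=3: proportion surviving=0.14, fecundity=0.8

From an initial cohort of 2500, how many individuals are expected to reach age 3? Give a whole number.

Expected survivors = N0 · l_3 = 2500 × 0.14 = 350 → 350

350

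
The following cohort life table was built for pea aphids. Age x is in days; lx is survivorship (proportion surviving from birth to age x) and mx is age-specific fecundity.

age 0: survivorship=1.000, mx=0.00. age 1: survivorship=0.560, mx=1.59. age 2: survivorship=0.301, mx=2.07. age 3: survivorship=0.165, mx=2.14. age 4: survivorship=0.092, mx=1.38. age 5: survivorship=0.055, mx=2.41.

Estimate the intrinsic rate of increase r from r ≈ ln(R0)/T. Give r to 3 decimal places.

0.367

R0 = Σ lx·mx = 0 + 0.8904 + 0.62307 + 0.3531 + 0.12696 + 0.13255 = 2.12608
Σ x·lx·mx = 4.36643; T = 4.36643/2.12608 = 2.05375…
r ≈ ln(R0)/T = ln(2.12608)/2.05375… = 0.36727… → 0.367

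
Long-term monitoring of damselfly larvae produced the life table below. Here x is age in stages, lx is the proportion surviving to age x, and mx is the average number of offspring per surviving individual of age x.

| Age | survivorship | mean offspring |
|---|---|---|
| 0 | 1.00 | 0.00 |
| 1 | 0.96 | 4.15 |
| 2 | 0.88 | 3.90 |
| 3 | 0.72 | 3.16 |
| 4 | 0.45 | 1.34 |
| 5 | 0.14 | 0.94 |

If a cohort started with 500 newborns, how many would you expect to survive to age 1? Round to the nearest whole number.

Expected survivors = N0 · l_1 = 500 × 0.96 = 480 → 480

480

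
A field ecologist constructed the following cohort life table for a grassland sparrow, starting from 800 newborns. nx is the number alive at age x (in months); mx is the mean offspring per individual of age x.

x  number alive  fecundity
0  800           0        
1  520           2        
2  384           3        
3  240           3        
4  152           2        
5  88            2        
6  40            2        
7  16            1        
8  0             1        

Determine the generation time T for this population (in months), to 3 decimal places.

2.349

lx = nx/n0 = nx/800: 1, 0.65, 0.48, 0.3, 0.19, 0.11, 0.05, 0.02, 0
lx·mx: 0, 1.3, 1.44, 0.9, 0.38, 0.22, 0.1, 0.02, 0 → R0 = 4.36
x·lx·mx: 0, 1.3, 2.88, 2.7, 1.52, 1.1, 0.6, 0.14, 0 → Σ = 10.24
T = 10.24 / 4.36 = 2.348624… → 2.349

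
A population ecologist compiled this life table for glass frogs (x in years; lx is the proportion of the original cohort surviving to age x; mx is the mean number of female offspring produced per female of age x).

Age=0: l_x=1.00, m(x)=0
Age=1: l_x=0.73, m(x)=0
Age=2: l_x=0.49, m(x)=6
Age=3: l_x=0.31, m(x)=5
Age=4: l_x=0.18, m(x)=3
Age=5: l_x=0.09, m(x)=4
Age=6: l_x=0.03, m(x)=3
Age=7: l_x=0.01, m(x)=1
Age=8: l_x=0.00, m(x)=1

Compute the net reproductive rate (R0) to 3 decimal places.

lx·mx by age: 0, 0, 2.94, 1.55, 0.54, 0.36, 0.09, 0.01, 0
R0 = Σ lx·mx = 5.49 → 5.490

5.490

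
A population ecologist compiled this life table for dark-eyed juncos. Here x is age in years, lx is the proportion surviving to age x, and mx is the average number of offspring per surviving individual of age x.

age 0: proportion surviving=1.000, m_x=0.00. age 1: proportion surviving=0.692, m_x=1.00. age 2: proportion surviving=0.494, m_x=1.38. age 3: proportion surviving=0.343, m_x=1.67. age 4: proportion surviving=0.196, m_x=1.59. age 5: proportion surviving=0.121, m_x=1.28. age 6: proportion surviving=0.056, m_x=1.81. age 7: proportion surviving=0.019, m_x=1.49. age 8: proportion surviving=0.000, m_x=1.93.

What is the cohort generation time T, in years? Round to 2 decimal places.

lx·mx: 0, 0.692, 0.68172, 0.57281, 0.31164, 0.15488, 0.10136, 0.02831, 0 → R0 = 2.54272
x·lx·mx: 0, 0.692, 1.36344, 1.71843, 1.24656, 0.7744, 0.60816, 0.19817, 0 → Σ = 6.60116
T = 6.60116 / 2.54272 = 2.596102… → 2.60

2.60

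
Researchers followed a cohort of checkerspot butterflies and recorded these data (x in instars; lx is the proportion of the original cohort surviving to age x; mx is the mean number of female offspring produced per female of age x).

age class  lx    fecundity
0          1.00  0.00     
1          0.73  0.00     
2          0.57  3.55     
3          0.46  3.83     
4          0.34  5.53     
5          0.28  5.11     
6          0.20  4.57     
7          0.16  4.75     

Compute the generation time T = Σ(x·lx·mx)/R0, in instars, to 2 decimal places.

3.97

lx·mx: 0, 0, 2.0235, 1.7618, 1.8802, 1.4308, 0.914, 0.76 → R0 = 8.7703
x·lx·mx: 0, 0, 4.047, 5.2854, 7.5208, 7.154, 5.484, 5.32 → Σ = 34.8112
T = 34.8112 / 8.7703 = 3.969214… → 3.97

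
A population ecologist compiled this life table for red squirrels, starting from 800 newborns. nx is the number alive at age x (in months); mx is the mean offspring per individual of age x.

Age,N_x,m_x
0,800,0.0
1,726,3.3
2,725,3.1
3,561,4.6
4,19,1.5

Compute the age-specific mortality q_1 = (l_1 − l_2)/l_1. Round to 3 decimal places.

0.001

lx = nx/n0 = nx/800: 1, 0.9075, 0.90625, 0.70125, 0.02375
q_1 = (l_1 − l_2) / l_1 = (0.9075 − 0.90625) / 0.9075
     = 0.00125 / 0.9075 = 0.001377… → 0.001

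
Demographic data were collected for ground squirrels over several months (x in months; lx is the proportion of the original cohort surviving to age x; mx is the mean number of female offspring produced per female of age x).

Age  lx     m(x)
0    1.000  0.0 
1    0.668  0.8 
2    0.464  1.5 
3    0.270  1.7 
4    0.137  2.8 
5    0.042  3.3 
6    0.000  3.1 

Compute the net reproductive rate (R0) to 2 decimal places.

lx·mx by age: 0, 0.5344, 0.696, 0.459, 0.3836, 0.1386, 0
R0 = Σ lx·mx = 2.2116 → 2.21

2.21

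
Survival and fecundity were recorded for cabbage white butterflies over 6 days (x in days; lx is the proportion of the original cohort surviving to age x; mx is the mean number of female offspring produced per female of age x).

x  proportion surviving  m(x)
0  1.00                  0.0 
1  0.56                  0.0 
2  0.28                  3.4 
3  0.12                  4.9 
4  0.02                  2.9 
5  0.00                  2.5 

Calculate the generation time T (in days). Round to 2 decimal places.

2.44

lx·mx: 0, 0, 0.952, 0.588, 0.058, 0 → R0 = 1.598
x·lx·mx: 0, 0, 1.904, 1.764, 0.232, 0 → Σ = 3.9
T = 3.9 / 1.598 = 2.440551… → 2.44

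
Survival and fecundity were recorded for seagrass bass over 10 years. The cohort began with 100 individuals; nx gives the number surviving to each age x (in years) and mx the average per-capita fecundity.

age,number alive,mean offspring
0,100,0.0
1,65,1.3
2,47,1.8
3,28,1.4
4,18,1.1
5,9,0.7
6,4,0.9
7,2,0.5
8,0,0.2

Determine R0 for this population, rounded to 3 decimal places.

2.390

lx = nx/n0 = nx/100: 1, 0.65, 0.47, 0.28, 0.18, 0.09, 0.04, 0.02, 0
lx·mx by age: 0, 0.845, 0.846, 0.392, 0.198, 0.063, 0.036, 0.01, 0
R0 = Σ lx·mx = 2.39 → 2.390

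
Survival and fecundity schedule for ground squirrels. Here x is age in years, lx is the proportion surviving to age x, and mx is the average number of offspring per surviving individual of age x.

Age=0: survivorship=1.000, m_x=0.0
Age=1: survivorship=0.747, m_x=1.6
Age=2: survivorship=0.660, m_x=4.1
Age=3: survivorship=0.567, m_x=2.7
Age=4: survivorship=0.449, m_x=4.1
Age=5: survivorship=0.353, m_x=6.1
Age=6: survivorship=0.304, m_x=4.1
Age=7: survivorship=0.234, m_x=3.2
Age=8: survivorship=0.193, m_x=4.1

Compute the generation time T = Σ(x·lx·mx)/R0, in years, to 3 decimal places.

lx·mx: 0, 1.1952, 2.706, 1.5309, 1.8409, 2.1533, 1.2464, 0.7488, 0.7913 → R0 = 12.2128
x·lx·mx: 0, 1.1952, 5.412, 4.5927, 7.3636, 10.7665, 7.4784, 5.2416, 6.3304 → Σ = 48.3804
T = 48.3804 / 12.2128 = 3.96145… → 3.961

3.961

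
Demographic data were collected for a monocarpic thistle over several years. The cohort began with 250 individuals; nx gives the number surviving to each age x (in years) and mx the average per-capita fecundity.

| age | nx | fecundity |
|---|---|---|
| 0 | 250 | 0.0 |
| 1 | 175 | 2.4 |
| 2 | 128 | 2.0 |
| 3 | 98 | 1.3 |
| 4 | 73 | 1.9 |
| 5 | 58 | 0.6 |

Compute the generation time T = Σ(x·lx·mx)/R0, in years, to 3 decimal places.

lx = nx/n0 = nx/250: 1, 0.7, 0.512, 0.392, 0.292, 0.232
lx·mx: 0, 1.68, 1.024, 0.5096, 0.5548, 0.1392 → R0 = 3.9076
x·lx·mx: 0, 1.68, 2.048, 1.5288, 2.2192, 0.696 → Σ = 8.172
T = 8.172 / 3.9076 = 2.091309… → 2.091

2.091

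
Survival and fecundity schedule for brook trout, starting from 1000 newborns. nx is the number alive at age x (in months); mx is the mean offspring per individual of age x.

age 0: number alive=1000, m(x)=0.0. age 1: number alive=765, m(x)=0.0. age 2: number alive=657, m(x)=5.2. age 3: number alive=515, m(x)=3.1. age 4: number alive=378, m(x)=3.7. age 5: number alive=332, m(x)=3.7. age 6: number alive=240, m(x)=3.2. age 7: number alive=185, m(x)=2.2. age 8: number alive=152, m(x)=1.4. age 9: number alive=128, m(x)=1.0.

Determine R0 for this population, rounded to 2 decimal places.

9.16

lx = nx/n0 = nx/1000: 1, 0.765, 0.657, 0.515, 0.378, 0.332, 0.24, 0.185, 0.152, 0.128
lx·mx by age: 0, 0, 3.4164, 1.5965, 1.3986, 1.2284, 0.768, 0.407, 0.2128, 0.128
R0 = Σ lx·mx = 9.1557 → 9.16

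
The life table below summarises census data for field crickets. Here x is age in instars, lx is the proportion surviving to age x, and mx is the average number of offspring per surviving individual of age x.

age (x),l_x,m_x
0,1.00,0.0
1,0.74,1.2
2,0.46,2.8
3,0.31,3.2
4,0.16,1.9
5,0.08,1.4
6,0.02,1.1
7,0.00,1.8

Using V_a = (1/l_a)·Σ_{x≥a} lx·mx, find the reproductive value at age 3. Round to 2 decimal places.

4.61

lx·mx for x ≥ 3: 0.992, 0.304, 0.112, 0.022, 0 → sum = 1.43
V_3 = 1.43 / l_3 = 1.43 / 0.31 = 4.612903… → 4.61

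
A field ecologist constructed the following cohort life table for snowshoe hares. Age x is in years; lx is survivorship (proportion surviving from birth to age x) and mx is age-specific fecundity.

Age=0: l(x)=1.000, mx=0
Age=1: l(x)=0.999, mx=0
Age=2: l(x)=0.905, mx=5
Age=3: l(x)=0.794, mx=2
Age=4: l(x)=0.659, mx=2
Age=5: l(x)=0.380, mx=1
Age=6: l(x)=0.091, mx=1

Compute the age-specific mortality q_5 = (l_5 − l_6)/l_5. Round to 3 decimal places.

q_5 = (l_5 − l_6) / l_5 = (0.38 − 0.091) / 0.38
     = 0.289 / 0.38 = 0.760526… → 0.761

0.761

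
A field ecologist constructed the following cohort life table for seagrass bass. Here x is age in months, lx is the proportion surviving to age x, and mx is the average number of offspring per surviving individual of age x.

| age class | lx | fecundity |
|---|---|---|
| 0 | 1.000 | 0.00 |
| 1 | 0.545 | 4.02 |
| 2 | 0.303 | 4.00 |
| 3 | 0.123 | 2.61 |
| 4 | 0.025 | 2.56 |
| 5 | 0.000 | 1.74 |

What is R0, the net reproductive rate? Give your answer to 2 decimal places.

lx·mx by age: 0, 2.1909, 1.212, 0.32103, 0.064, 0
R0 = Σ lx·mx = 3.78793 → 3.79

3.79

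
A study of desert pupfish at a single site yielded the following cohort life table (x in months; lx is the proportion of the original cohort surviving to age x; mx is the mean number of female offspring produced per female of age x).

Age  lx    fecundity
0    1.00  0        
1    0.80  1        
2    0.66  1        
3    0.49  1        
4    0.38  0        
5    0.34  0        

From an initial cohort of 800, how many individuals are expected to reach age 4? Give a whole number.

304

Expected survivors = N0 · l_4 = 800 × 0.38 = 304 → 304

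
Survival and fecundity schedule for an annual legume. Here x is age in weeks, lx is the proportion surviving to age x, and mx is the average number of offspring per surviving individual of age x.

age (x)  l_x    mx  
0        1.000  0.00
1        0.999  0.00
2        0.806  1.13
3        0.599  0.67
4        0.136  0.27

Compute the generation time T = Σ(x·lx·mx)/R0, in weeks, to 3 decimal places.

lx·mx: 0, 0, 0.91078, 0.40133, 0.03672 → R0 = 1.34883
x·lx·mx: 0, 0, 1.82156, 1.20399, 0.14688 → Σ = 3.17243
T = 3.17243 / 1.34883 = 2.351987… → 2.352

2.352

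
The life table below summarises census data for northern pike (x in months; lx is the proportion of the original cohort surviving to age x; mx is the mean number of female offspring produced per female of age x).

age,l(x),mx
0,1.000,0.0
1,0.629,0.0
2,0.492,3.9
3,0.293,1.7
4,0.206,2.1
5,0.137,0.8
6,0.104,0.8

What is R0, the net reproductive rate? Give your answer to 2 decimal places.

3.04

lx·mx by age: 0, 0, 1.9188, 0.4981, 0.4326, 0.1096, 0.0832
R0 = Σ lx·mx = 3.0423 → 3.04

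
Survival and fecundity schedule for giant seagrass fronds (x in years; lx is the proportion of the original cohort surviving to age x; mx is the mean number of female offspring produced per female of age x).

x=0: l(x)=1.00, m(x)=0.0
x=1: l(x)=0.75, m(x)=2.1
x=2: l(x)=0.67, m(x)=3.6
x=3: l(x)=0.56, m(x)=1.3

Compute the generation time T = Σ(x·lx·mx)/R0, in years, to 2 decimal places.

lx·mx: 0, 1.575, 2.412, 0.728 → R0 = 4.715
x·lx·mx: 0, 1.575, 4.824, 2.184 → Σ = 8.583
T = 8.583 / 4.715 = 1.820361… → 1.82

1.82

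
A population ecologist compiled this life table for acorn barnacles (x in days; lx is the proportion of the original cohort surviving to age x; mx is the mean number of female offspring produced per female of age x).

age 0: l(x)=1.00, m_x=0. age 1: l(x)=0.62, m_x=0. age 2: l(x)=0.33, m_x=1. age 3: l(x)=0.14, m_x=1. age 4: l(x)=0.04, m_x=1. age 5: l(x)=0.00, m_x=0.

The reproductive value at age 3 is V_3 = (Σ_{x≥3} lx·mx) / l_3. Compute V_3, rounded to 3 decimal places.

lx·mx for x ≥ 3: 0.14, 0.04, 0 → sum = 0.18
V_3 = 0.18 / l_3 = 0.18 / 0.14 = 1.285714… → 1.286

1.286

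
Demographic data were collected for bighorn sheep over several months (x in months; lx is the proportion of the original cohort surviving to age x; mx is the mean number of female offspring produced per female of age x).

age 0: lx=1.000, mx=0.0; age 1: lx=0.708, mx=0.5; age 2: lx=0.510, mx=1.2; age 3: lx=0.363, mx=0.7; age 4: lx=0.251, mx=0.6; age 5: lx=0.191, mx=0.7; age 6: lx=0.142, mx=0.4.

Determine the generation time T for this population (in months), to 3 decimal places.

lx·mx: 0, 0.354, 0.612, 0.2541, 0.1506, 0.1337, 0.0568 → R0 = 1.5612
x·lx·mx: 0, 0.354, 1.224, 0.7623, 0.6024, 0.6685, 0.3408 → Σ = 3.952
T = 3.952 / 1.5612 = 2.531386… → 2.531

2.531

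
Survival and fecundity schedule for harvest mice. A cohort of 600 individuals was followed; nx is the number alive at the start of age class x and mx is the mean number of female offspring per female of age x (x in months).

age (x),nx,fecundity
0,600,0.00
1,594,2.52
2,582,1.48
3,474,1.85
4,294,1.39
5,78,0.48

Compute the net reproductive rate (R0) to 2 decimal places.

6.14

lx = nx/n0 = nx/600: 1, 0.99, 0.97, 0.79, 0.49, 0.13
lx·mx by age: 0, 2.4948, 1.4356, 1.4615, 0.6811, 0.0624
R0 = Σ lx·mx = 6.1354 → 6.14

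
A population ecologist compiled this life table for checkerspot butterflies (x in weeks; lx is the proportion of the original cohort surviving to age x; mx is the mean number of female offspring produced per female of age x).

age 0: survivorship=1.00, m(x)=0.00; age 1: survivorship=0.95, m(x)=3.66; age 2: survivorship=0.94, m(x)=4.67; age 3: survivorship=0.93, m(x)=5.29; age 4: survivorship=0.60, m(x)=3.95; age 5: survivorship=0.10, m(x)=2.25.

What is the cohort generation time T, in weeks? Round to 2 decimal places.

lx·mx: 0, 3.477, 4.3898, 4.9197, 2.37, 0.225 → R0 = 15.3815
x·lx·mx: 0, 3.477, 8.7796, 14.7591, 9.48, 1.125 → Σ = 37.6207
T = 37.6207 / 15.3815 = 2.445841… → 2.45

2.45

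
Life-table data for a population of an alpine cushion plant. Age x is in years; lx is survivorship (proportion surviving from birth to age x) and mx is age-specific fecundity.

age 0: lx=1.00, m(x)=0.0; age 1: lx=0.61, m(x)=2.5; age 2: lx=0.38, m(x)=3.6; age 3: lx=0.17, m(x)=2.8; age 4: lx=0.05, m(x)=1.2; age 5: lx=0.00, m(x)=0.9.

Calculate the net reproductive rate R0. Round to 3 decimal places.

3.429

lx·mx by age: 0, 1.525, 1.368, 0.476, 0.06, 0
R0 = Σ lx·mx = 3.429 → 3.429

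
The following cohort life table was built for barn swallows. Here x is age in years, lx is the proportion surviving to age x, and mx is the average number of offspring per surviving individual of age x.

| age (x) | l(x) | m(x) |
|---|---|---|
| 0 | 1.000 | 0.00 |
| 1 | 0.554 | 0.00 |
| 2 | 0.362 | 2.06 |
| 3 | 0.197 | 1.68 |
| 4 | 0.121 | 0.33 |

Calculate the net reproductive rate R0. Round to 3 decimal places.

lx·mx by age: 0, 0, 0.74572, 0.33096, 0.03993
R0 = Σ lx·mx = 1.11661 → 1.117

1.117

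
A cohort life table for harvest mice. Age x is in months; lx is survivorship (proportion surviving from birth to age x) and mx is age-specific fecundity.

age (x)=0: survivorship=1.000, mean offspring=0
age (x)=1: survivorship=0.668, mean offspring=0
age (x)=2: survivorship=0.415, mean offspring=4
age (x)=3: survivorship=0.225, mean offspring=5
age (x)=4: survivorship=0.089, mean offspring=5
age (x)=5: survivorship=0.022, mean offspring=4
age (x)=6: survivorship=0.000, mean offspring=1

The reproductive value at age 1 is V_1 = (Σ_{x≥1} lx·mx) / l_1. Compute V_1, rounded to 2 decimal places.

lx·mx for x ≥ 1: 0, 1.66, 1.125, 0.445, 0.088, 0 → sum = 3.318
V_1 = 3.318 / l_1 = 3.318 / 0.668 = 4.967066… → 4.97

4.97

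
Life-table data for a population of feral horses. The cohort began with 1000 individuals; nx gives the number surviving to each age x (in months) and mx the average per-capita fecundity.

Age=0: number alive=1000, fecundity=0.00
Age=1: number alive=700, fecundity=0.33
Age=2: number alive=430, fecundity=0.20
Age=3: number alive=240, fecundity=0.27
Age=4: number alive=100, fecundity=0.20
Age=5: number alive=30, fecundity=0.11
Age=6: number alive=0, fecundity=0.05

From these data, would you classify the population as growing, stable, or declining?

lx = nx/n0 = nx/1000: 1, 0.7, 0.43, 0.24, 0.1, 0.03, 0
R0 = Σ lx·mx = 0 + 0.231 + 0.086 + 0.0648 + 0.02 + 0.0033 + 0 = 0.4051
R0 < 1, so the population is declining.

declining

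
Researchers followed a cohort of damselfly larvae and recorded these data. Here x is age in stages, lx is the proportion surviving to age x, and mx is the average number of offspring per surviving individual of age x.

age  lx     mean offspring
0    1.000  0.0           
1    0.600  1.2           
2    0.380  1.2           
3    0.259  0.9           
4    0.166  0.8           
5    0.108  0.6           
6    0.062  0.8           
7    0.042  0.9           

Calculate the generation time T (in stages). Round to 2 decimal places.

2.21

lx·mx: 0, 0.72, 0.456, 0.2331, 0.1328, 0.0648, 0.0496, 0.0378 → R0 = 1.6941
x·lx·mx: 0, 0.72, 0.912, 0.6993, 0.5312, 0.324, 0.2976, 0.2646 → Σ = 3.7487
T = 3.7487 / 1.6941 = 2.212797… → 2.21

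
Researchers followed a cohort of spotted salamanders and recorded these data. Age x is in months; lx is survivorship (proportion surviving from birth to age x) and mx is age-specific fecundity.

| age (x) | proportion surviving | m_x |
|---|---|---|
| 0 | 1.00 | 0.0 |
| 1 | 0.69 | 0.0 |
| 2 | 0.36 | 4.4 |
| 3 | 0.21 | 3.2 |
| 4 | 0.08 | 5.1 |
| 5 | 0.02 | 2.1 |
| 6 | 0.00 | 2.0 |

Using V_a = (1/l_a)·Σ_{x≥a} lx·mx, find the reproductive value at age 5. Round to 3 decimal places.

2.100

lx·mx for x ≥ 5: 0.042, 0 → sum = 0.042
V_5 = 0.042 / l_5 = 0.042 / 0.02 = 2.1 → 2.100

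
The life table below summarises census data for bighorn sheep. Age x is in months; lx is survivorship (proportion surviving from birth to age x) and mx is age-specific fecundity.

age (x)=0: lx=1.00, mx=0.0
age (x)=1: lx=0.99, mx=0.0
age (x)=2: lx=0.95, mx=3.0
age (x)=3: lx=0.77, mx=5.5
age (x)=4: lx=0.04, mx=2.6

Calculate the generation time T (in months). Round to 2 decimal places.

lx·mx: 0, 0, 2.85, 4.235, 0.104 → R0 = 7.189
x·lx·mx: 0, 0, 5.7, 12.705, 0.416 → Σ = 18.821
T = 18.821 / 7.189 = 2.618028… → 2.62

2.62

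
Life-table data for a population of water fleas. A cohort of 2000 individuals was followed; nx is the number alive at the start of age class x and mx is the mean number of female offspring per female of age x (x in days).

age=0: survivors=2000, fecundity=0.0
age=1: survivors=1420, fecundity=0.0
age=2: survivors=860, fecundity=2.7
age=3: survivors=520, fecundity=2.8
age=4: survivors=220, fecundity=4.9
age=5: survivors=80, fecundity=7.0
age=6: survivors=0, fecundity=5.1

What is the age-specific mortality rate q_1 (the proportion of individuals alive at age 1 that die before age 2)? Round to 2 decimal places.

lx = nx/n0 = nx/2000: 1, 0.71, 0.43, 0.26, 0.11, 0.04, 0
q_1 = (l_1 − l_2) / l_1 = (0.71 − 0.43) / 0.71
     = 0.28 / 0.71 = 0.394366… → 0.39

0.39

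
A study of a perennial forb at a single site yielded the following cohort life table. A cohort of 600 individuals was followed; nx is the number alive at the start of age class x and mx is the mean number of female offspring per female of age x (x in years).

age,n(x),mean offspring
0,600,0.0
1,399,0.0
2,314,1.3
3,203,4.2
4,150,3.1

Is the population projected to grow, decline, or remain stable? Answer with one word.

growing

lx = nx/n0 = nx/600: 1, 0.665, 0.52333…, 0.33833…, 0.25
R0 = Σ lx·mx = 0 + 0 + 0.680333… + 1.421… + 0.775 = 2.876333…
R0 > 1, so the population is growing.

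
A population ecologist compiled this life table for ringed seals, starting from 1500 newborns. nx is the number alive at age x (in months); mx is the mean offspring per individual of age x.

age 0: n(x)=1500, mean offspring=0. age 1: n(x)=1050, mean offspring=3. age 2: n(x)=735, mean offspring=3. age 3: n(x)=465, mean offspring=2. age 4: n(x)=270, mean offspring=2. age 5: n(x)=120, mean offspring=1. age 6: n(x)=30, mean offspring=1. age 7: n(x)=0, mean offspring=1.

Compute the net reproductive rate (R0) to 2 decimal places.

4.65

lx = nx/n0 = nx/1500: 1, 0.7, 0.49, 0.31, 0.18, 0.08, 0.02, 0
lx·mx by age: 0, 2.1, 1.47, 0.62, 0.36, 0.08, 0.02, 0
R0 = Σ lx·mx = 4.65 → 4.65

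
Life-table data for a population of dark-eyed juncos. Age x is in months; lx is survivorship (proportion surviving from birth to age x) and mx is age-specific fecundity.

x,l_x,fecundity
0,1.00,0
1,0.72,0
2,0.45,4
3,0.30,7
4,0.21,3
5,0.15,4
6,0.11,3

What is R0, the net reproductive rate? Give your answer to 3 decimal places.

lx·mx by age: 0, 0, 1.8, 2.1, 0.63, 0.6, 0.33
R0 = Σ lx·mx = 5.46 → 5.460

5.460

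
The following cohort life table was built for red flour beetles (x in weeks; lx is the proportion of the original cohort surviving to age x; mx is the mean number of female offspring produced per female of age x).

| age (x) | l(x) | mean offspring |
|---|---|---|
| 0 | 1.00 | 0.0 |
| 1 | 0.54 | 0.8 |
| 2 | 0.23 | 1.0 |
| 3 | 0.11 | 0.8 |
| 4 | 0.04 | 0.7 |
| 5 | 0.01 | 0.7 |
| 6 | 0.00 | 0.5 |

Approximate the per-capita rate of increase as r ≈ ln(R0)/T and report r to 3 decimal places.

R0 = Σ lx·mx = 0 + 0.432 + 0.23 + 0.088 + 0.028 + 0.007 + 0 = 0.785
Σ x·lx·mx = 1.303; T = 1.303/0.785 = 1.65987…
r ≈ ln(R0)/T = ln(0.785)/1.65987… = -0.14584… → -0.146

-0.146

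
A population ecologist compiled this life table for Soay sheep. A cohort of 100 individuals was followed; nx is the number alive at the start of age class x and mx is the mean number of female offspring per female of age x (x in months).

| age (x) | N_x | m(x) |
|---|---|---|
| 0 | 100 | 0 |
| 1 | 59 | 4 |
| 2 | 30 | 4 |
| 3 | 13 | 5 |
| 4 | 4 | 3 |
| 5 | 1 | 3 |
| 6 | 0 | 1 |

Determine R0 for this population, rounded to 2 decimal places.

lx = nx/n0 = nx/100: 1, 0.59, 0.3, 0.13, 0.04, 0.01, 0
lx·mx by age: 0, 2.36, 1.2, 0.65, 0.12, 0.03, 0
R0 = Σ lx·mx = 4.36 → 4.36

4.36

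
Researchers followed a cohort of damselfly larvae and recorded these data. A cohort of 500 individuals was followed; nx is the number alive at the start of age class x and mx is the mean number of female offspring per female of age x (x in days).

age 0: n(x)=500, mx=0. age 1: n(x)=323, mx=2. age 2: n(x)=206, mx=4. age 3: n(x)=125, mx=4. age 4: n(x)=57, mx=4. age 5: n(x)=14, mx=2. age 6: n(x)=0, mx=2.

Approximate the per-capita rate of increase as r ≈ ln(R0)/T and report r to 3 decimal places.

lx = nx/n0 = nx/500: 1, 0.646, 0.412, 0.25, 0.114, 0.028, 0
R0 = Σ lx·mx = 0 + 1.292 + 1.648 + 1 + 0.456 + 0.056 + 0 = 4.452
Σ x·lx·mx = 9.692; T = 9.692/4.452 = 2.177…
r ≈ ln(R0)/T = ln(4.452)/2.177… = 0.68597… → 0.686

0.686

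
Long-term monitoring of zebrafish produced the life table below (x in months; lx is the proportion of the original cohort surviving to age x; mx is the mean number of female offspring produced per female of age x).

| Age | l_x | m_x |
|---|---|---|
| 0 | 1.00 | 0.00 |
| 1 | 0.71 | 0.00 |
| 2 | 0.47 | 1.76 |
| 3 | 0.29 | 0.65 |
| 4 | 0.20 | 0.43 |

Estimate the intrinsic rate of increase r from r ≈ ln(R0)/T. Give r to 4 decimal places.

0.0416

R0 = Σ lx·mx = 0 + 0 + 0.8272 + 0.1885 + 0.086 = 1.1017
Σ x·lx·mx = 2.5639; T = 2.5639/1.1017 = 2.32722…
r ≈ ln(R0)/T = ln(1.1017)/2.32722… = 0.041618… → 0.0416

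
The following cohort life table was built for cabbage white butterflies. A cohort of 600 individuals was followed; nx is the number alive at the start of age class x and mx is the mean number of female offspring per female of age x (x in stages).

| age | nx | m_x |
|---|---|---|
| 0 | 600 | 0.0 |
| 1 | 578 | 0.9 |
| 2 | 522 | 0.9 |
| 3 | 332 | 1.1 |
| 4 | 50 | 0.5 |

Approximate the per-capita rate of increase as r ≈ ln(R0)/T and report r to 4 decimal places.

lx = nx/n0 = nx/600: 1, 0.96333…, 0.87, 0.55333…, 0.08333…
R0 = Σ lx·mx = 0 + 0.867… + 0.783 + 0.60867… + 0.04167… = 2.300333…
Σ x·lx·mx = 4.425667…; T = 4.425667…/2.300333… = 1.92392…
r ≈ ln(R0)/T = ln(2.300333…)/1.92392… = 0.432997… → 0.4330

0.4330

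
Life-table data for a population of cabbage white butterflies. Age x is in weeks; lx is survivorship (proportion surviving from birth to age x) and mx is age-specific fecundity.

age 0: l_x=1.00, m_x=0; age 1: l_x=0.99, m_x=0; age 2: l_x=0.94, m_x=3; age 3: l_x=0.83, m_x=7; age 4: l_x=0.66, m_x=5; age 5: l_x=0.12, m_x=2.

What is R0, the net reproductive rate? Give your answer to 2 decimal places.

12.17

lx·mx by age: 0, 0, 2.82, 5.81, 3.3, 0.24
R0 = Σ lx·mx = 12.17 → 12.17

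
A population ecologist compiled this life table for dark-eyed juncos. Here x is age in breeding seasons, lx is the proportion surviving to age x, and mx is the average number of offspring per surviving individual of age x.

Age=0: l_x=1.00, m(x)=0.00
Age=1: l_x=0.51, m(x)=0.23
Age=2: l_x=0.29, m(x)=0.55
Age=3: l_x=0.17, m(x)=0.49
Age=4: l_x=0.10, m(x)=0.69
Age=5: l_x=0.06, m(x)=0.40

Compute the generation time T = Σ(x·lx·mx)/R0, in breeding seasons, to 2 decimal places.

2.39

lx·mx: 0, 0.1173, 0.1595, 0.0833, 0.069, 0.024 → R0 = 0.4531
x·lx·mx: 0, 0.1173, 0.319, 0.2499, 0.276, 0.12 → Σ = 1.0822
T = 1.0822 / 0.4531 = 2.388435… → 2.39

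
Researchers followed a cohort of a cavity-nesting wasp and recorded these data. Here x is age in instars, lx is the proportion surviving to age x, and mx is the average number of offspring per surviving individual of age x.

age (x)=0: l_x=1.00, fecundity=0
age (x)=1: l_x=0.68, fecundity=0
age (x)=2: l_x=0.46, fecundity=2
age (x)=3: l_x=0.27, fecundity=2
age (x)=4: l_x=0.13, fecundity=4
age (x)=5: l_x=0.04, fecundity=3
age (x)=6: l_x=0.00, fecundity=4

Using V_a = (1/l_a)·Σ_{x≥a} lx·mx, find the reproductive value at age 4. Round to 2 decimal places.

4.92

lx·mx for x ≥ 4: 0.52, 0.12, 0 → sum = 0.64
V_4 = 0.64 / l_4 = 0.64 / 0.13 = 4.923077… → 4.92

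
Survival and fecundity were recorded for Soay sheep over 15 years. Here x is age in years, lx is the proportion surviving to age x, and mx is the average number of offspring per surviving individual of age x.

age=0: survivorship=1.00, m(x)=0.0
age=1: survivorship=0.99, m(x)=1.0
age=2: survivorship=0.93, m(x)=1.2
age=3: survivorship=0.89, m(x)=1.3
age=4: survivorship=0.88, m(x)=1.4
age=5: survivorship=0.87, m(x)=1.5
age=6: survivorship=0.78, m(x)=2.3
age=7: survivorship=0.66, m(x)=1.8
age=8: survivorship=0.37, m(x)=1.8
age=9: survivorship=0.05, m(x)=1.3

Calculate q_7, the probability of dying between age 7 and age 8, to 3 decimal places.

q_7 = (l_7 − l_8) / l_7 = (0.66 − 0.37) / 0.66
     = 0.29 / 0.66 = 0.439394… → 0.439

0.439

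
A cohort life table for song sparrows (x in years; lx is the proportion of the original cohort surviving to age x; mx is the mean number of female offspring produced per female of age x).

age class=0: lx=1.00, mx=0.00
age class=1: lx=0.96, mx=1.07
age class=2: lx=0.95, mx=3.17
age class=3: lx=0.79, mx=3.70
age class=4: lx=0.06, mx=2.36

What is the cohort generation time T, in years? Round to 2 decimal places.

2.31

lx·mx: 0, 1.0272, 3.0115, 2.923, 0.1416 → R0 = 7.1033
x·lx·mx: 0, 1.0272, 6.023, 8.769, 0.5664 → Σ = 16.3856
T = 16.3856 / 7.1033 = 2.306759… → 2.31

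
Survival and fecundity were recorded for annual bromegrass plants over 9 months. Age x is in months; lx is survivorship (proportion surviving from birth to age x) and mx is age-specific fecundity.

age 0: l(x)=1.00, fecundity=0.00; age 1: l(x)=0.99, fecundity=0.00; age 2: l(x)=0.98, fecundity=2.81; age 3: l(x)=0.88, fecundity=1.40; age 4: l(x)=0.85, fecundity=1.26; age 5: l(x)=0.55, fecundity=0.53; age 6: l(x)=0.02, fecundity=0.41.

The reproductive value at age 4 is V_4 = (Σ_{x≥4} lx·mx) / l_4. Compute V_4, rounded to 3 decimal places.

1.613

lx·mx for x ≥ 4: 1.071, 0.2915, 0.0082 → sum = 1.3707
V_4 = 1.3707 / l_4 = 1.3707 / 0.85 = 1.612588… → 1.613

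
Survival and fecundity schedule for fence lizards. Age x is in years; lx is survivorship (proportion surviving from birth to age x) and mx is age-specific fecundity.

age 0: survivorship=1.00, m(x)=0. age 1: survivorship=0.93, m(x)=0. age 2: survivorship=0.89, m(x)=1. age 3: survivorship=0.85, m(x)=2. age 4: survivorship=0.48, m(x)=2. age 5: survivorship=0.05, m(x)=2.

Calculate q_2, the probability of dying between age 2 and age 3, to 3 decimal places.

q_2 = (l_2 − l_3) / l_2 = (0.89 − 0.85) / 0.89
     = 0.04 / 0.89 = 0.044944… → 0.045

0.045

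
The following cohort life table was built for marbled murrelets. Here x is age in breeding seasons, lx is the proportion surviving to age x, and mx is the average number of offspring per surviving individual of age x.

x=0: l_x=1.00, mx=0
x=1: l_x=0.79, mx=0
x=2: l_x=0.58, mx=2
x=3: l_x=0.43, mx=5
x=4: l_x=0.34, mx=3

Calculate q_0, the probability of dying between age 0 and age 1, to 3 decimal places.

0.210

q_0 = (l_0 − l_1) / l_0 = (1 − 0.79) / 1
     = 0.21 / 1 = 0.21 → 0.210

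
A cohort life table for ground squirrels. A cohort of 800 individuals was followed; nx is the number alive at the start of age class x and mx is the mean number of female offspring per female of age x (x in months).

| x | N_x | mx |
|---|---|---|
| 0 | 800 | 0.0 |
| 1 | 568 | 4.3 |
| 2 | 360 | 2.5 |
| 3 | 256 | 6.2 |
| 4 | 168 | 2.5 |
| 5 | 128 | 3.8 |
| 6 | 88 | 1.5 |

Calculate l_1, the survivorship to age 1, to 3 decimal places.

l_1 = n_1/n_0 = 568/800 = 0.71 → 0.710

0.710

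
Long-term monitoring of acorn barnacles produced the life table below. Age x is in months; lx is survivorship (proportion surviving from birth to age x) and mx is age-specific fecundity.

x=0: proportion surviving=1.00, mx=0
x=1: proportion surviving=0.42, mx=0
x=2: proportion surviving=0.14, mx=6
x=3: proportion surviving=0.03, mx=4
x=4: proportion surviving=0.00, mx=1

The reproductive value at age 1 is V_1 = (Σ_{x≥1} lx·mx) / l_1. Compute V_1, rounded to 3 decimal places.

2.286

lx·mx for x ≥ 1: 0, 0.84, 0.12, 0 → sum = 0.96
V_1 = 0.96 / l_1 = 0.96 / 0.42 = 2.285714… → 2.286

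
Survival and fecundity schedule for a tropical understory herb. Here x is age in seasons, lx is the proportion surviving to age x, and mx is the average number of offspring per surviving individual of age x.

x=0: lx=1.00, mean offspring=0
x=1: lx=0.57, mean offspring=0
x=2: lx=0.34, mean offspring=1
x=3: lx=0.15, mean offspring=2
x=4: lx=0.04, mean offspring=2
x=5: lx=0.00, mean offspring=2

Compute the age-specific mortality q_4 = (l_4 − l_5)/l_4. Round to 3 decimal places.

1.000

q_4 = (l_4 − l_5) / l_4 = (0.04 − 0) / 0.04
     = 0.04 / 0.04 = 1 → 1.000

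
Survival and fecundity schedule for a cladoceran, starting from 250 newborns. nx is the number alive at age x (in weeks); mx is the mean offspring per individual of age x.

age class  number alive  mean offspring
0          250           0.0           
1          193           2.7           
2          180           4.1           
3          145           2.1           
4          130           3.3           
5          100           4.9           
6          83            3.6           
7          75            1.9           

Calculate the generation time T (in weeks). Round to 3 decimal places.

3.375

lx = nx/n0 = nx/250: 1, 0.772, 0.72, 0.58, 0.52, 0.4, 0.332, 0.3
lx·mx: 0, 2.0844, 2.952, 1.218, 1.716, 1.96, 1.1952, 0.57 → R0 = 11.6956
x·lx·mx: 0, 2.0844, 5.904, 3.654, 6.864, 9.8, 7.1712, 3.99 → Σ = 39.4676
T = 39.4676 / 11.6956 = 3.374568… → 3.375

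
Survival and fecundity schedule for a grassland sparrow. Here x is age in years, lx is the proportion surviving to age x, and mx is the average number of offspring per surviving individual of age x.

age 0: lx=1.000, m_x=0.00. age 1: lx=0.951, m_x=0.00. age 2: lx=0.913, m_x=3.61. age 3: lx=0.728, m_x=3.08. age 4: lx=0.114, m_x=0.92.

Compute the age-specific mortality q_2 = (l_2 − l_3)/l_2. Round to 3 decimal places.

0.203

q_2 = (l_2 − l_3) / l_2 = (0.913 − 0.728) / 0.913
     = 0.185 / 0.913 = 0.202629… → 0.203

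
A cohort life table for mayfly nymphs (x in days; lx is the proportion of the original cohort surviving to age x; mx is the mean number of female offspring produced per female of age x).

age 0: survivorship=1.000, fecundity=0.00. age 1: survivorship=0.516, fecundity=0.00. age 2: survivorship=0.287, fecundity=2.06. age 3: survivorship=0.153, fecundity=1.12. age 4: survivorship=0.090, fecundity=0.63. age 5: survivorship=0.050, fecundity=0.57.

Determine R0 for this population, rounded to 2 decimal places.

0.85

lx·mx by age: 0, 0, 0.59122, 0.17136, 0.0567, 0.0285
R0 = Σ lx·mx = 0.84778 → 0.85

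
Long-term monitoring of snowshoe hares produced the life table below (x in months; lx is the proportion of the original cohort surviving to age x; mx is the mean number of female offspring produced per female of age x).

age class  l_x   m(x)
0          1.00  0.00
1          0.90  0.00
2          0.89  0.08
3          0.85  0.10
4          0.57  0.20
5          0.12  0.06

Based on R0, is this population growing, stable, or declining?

declining

R0 = Σ lx·mx = 0 + 0 + 0.0712 + 0.085 + 0.114 + 0.0072 = 0.2774
R0 < 1, so the population is declining.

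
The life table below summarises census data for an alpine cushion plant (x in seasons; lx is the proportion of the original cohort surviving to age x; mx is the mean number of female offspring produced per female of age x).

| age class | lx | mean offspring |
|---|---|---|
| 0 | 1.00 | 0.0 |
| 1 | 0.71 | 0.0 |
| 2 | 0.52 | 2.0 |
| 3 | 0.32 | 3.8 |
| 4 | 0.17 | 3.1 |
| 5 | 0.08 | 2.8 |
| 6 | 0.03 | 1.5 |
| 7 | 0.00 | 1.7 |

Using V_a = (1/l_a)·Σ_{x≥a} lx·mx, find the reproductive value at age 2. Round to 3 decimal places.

lx·mx for x ≥ 2: 1.04, 1.216, 0.527, 0.224, 0.045, 0 → sum = 3.052
V_2 = 3.052 / l_2 = 3.052 / 0.52 = 5.869231… → 5.869

5.869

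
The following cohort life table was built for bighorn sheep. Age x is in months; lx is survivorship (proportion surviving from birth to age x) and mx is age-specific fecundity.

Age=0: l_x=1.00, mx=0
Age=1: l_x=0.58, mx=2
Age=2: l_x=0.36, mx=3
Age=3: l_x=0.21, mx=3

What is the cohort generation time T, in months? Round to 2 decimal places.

1.82

lx·mx: 0, 1.16, 1.08, 0.63 → R0 = 2.87
x·lx·mx: 0, 1.16, 2.16, 1.89 → Σ = 5.21
T = 5.21 / 2.87 = 1.815331… → 1.82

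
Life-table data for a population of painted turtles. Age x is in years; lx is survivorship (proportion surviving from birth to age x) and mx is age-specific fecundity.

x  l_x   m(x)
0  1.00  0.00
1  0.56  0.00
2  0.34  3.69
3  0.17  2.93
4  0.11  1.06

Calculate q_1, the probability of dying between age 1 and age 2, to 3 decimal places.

q_1 = (l_1 − l_2) / l_1 = (0.56 − 0.34) / 0.56
     = 0.22 / 0.56 = 0.392857… → 0.393

0.393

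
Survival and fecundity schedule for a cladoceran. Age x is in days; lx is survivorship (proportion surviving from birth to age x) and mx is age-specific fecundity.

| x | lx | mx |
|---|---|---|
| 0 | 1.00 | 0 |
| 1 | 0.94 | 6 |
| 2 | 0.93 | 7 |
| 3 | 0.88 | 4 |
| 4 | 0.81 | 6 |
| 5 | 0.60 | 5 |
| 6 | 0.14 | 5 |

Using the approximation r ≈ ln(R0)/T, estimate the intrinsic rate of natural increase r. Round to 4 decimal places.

1.1382

R0 = Σ lx·mx = 0 + 5.64 + 6.51 + 3.52 + 4.86 + 3 + 0.7 = 24.23
Σ x·lx·mx = 67.86; T = 67.86/24.23 = 2.80066…
r ≈ ln(R0)/T = ln(24.23)/2.80066… = 1.138157… → 1.1382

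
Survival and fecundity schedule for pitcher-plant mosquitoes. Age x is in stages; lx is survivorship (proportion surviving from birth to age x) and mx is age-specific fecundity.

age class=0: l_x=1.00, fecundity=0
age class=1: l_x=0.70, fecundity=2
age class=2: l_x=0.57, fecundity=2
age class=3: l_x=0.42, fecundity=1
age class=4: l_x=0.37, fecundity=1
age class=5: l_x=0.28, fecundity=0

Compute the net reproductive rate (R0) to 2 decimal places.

lx·mx by age: 0, 1.4, 1.14, 0.42, 0.37, 0
R0 = Σ lx·mx = 3.33 → 3.33

3.33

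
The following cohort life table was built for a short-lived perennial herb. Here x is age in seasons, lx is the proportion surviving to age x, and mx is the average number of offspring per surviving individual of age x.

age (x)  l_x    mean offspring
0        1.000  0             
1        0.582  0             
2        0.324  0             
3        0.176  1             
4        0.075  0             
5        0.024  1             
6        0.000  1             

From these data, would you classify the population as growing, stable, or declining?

R0 = Σ lx·mx = 0 + 0 + 0 + 0.176 + 0 + 0.024 + 0 = 0.2
R0 < 1, so the population is declining.

declining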